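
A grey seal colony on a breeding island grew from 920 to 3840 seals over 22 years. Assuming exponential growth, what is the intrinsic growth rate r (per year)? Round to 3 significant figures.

From N(t) = N₀·e^(rt): e^(r·22) = 3840/920 = 4.1739.
r·22 = ln(4.1739) = 1.4289, so r = 1.4289/22 = 0.064948.

0.0649 per year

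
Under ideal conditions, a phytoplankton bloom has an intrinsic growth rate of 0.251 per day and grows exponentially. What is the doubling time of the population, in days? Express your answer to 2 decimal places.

Doubling time t_d = ln(2)/r = 0.6931/0.251 = 2.7615.

2.76 days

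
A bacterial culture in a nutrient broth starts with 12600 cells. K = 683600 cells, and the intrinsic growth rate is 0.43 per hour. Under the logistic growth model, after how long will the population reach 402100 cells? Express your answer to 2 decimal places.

10.07 hours

A = (K − N₀)/N₀ = (683600 − 12600)/12600 = 53.254.
Solve 683600/(1 + 53.254·e^(−0.43t)) = 402100: 1 + 53.254·e^(−0.43t) = 1.7001, so e^(−0.43t) = 0.013146.
−0.43·t = ln(0.013146) = -4.3316, so t = 4.3316/0.43 = 10.074.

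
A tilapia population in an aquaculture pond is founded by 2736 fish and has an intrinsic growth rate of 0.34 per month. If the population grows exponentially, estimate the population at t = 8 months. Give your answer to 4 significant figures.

41530 fish

N(t) = N₀·e^(rt) = 2736 × e^(0.34×8) = 2736 × e^2.72.
e^2.72 ≈ 15.18, so N ≈ 2736 × 15.18 = 41533.4.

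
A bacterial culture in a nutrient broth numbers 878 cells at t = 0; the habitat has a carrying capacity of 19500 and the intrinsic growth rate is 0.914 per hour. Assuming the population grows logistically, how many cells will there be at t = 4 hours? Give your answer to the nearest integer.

12597 cells

A = (K − N₀)/N₀ = (19500 − 878)/878 = 21.21.
N(t) = K/(1 + A·e^(−rt)) = 19500/(1 + 21.21×e^(−0.914×4)).
e^(−3.656) = 0.025836; denominator = 1 + 21.21×0.025836 = 1.548.
N = 19500/1.548 = 12597.2.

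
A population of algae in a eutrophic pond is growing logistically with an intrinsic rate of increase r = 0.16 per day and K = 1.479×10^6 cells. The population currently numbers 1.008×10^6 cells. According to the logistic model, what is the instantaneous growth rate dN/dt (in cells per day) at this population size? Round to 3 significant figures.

dN/dt = rN(1 − N/K) = 0.16 × 1.008×10^6 × (1 − 1.008×10^6/1.479×10^6).
1 − 1.008×10^6/1.479×10^6 = 0.31846; dN/dt = 0.16 × 1.008×10^6 × 0.31846 = 51361.

51400 cells per day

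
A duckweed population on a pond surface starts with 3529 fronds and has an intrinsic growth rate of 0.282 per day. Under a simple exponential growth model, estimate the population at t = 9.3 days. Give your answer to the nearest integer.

48600 fronds

N(t) = N₀·e^(rt) = 3529 × e^(0.282×9.3) = 3529 × e^2.623.
e^2.623 ≈ 13.771, so N ≈ 3529 × 13.771 = 48599.6.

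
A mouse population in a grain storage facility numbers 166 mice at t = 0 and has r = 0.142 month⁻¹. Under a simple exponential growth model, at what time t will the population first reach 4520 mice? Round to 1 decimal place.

Set N₀·e^(rt) = 4520: e^(0.142·t) = 4520/166 = 27.229.
0.142·t = ln(27.229) = 3.3043, so t = 3.3043/0.142 = 23.27.

23.3 months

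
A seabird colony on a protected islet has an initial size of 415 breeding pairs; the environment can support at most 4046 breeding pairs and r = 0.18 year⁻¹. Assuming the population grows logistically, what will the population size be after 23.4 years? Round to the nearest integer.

A = (K − N₀)/N₀ = (4046 − 415)/415 = 8.7494.
N(t) = K/(1 + A·e^(−rt)) = 4046/(1 + 8.7494×e^(−0.18×23.4)).
e^(−4.212) = 0.014817; denominator = 1 + 8.7494×0.014817 = 1.1296.
N = 4046/1.1296 = 3581.68.

3582 breeding pairs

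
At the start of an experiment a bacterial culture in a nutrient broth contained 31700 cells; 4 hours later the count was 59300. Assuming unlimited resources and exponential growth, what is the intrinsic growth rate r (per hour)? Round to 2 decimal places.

0.16 per hour

From N(t) = N₀·e^(rt): e^(r·4) = 59300/31700 = 1.8707.
r·4 = ln(1.8707) = 0.62629, so r = 0.62629/4 = 0.15657.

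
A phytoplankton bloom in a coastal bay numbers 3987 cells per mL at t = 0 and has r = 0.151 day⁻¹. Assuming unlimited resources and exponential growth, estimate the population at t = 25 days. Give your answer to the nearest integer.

173823 cells per mL

N(t) = N₀·e^(rt) = 3987 × e^(0.151×25) = 3987 × e^3.775.
e^3.775 ≈ 43.598, so N ≈ 3987 × 43.598 = 173823.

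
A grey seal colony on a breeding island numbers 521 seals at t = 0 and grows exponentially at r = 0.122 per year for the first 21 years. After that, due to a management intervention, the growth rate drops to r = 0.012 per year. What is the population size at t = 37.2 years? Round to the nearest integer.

Phase 1: N(21) = 521·e^(0.122×21) = 521·e^2.562 = 6753.05.
Phase 2 runs for 37.2 − 21 = 16.2 years at r = 0.012.
N(37.2) = 6753.05·e^(0.012×16.2) = 6753.05·e^0.1944 = 8202.14.

8202 seals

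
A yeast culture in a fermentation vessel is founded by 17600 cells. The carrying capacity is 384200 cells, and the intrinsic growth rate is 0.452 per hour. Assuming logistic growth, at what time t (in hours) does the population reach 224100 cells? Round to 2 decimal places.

7.46 hours

A = (K − N₀)/N₀ = (384200 − 17600)/17600 = 20.83.
Solve 384200/(1 + 20.83·e^(−0.452t)) = 224100: 1 + 20.83·e^(−0.452t) = 1.7144, so e^(−0.452t) = 0.0342981.
−0.452·t = ln(0.0342981) = -3.3727, so t = 3.3727/0.452 = 7.4617.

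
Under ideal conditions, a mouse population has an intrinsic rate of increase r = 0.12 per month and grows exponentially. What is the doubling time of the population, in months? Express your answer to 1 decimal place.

Doubling time t_d = ln(2)/r = 0.6931/0.12 = 5.7762.

5.8 months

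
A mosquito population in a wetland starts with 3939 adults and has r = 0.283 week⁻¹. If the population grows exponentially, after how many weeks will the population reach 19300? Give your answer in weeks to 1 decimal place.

5.6 weeks

Set N₀·e^(rt) = 19300: e^(0.283·t) = 19300/3939 = 4.8997.
0.283·t = ln(4.8997) = 1.5892, so t = 1.5892/0.283 = 5.6155.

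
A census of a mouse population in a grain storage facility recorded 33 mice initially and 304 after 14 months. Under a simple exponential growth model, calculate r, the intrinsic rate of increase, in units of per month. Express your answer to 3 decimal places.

From N(t) = N₀·e^(rt): e^(r·14) = 304/33 = 9.2121.
r·14 = ln(9.2121) = 2.2205, so r = 2.2205/14 = 0.15861.

0.159 per month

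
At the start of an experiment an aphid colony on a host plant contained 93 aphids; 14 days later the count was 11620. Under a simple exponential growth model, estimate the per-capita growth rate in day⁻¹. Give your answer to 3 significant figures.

From N(t) = N₀·e^(rt): e^(r·14) = 11620/93 = 124.95.
r·14 = ln(124.95) = 4.8279, so r = 4.8279/14 = 0.34485.

0.345 per day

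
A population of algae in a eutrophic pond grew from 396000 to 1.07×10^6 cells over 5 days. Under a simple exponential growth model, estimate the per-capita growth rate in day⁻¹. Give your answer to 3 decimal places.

From N(t) = N₀·e^(rt): e^(r·5) = 1.07×10^6/396000 = 2.702.
r·5 = ln(2.702) = 0.994, so r = 0.994/5 = 0.1988.

0.199 per day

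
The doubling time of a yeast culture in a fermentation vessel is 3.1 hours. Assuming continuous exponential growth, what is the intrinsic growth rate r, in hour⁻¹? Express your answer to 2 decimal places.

0.22 per hour

r = ln(2)/t_d = 0.6931/3.1 = 0.2236.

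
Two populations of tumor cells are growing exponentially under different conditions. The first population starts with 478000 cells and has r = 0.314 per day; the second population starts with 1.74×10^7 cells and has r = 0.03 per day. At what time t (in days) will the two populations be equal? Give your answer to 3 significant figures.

Set 478000·e^(0.314t) = 1.74×10^7·e^(0.03t).
e^((0.314 − 0.03)t) = 1.74×10^7/478000 → e^(0.284·t) = 36.402.
0.284·t = ln(36.402) = 3.5946, so t = 3.5946/0.284 = 12.657.

12.7 days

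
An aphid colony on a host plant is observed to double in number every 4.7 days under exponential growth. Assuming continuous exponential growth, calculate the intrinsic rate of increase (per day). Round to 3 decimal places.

r = ln(2)/t_d = 0.6931/4.7 = 0.14748.

0.147 per day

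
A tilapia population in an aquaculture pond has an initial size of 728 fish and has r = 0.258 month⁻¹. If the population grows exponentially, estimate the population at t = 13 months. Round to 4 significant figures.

N(t) = N₀·e^(rt) = 728 × e^(0.258×13) = 728 × e^3.354.
e^3.354 ≈ 28.617, so N ≈ 728 × 28.617 = 20833.2.

20830 fish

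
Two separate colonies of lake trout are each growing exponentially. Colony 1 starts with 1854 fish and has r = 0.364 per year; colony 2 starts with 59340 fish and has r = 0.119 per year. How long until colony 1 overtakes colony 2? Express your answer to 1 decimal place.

14.1 years

Set 1854·e^(0.364t) = 59340·e^(0.119t).
e^((0.364 − 0.119)t) = 59340/1854 → e^(0.245·t) = 32.006.
0.245·t = ln(32.006) = 3.4659, so t = 3.4659/0.245 = 14.147.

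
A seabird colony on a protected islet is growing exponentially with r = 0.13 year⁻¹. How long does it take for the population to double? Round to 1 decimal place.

5.3 years

Doubling time t_d = ln(2)/r = 0.6931/0.13 = 5.3319.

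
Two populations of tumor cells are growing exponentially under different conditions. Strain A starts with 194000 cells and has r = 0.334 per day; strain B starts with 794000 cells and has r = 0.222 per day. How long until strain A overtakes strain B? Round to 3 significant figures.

Set 194000·e^(0.334t) = 794000·e^(0.222t).
e^((0.334 − 0.222)t) = 794000/194000 → e^(0.112·t) = 4.0928.
0.112·t = ln(4.0928) = 1.4092, so t = 1.4092/0.112 = 12.582.

12.6 days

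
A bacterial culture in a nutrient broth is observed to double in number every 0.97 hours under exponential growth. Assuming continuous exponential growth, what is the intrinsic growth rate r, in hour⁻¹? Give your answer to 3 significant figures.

r = ln(2)/t_d = 0.6931/0.97 = 0.71458.

0.715 per hour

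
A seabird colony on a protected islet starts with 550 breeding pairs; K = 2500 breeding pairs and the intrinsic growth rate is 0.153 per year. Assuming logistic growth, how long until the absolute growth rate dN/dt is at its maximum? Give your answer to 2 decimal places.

8.27 years

Logistic growth is fastest at N = K/2 = 1250.
A = (K − N₀)/N₀ = 3.5455. Set K/(1 + A·e^(−rt)) = K/2 → A·e^(−rt) = 1.
e^(−0.153t) = 1/3.5455 = 0.282051, so t = ln(3.5455)/0.153 = 1.2657/0.153 = 8.2723.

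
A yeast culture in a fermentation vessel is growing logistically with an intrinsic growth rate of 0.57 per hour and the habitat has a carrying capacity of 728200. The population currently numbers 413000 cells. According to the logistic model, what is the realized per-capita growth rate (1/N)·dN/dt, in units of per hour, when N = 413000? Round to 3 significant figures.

0.247 per hour

(1/N)·dN/dt = r(1 − N/K) = 0.57 × (1 − 413000/728200).
= 0.57 × 0.43285 = 0.24672.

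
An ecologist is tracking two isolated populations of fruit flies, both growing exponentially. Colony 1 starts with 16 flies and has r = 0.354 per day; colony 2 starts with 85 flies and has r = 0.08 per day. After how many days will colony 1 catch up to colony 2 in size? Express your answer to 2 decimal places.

Set 16·e^(0.354t) = 85·e^(0.08t).
e^((0.354 − 0.08)t) = 85/16 → e^(0.274·t) = 5.3125.
0.274·t = ln(5.3125) = 1.6701, so t = 1.6701/0.274 = 6.0951.

6.10 days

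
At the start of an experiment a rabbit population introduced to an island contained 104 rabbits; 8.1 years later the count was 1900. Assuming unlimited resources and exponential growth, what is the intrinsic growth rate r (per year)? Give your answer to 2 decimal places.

0.36 per year

From N(t) = N₀·e^(rt): e^(r·8.1) = 1900/104 = 18.269.
r·8.1 = ln(18.269) = 2.9052, so r = 2.9052/8.1 = 0.35867.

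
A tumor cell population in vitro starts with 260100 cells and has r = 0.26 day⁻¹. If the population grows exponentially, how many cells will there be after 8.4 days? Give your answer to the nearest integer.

2310146 cells

N(t) = N₀·e^(rt) = 260100 × e^(0.26×8.4) = 260100 × e^2.184.
e^2.184 ≈ 8.8818, so N ≈ 260100 × 8.8818 = 2.310146×10^6.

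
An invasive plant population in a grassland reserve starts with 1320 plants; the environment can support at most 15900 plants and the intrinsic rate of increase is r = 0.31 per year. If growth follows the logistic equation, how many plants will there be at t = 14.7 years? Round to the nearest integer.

14249 plants

A = (K − N₀)/N₀ = (15900 − 1320)/1320 = 11.045.
N(t) = K/(1 + A·e^(−rt)) = 15900/(1 + 11.045×e^(−0.31×14.7)).
e^(−4.557) = 0.010493; denominator = 1 + 11.045×0.010493 = 1.1159.
N = 15900/1.1159 = 14248.5.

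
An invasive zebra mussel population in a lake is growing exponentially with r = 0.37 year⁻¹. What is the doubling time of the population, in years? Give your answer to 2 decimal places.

1.87 years

Doubling time t_d = ln(2)/r = 0.6931/0.37 = 1.8734.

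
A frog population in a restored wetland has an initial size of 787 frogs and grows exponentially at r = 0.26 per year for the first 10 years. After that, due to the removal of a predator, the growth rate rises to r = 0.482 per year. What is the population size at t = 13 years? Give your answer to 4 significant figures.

Phase 1: N(10) = 787·e^(0.26×10) = 787·e^2.6 = 10596.
Phase 2 runs for 13 − 10 = 3 years at r = 0.482.
N(13) = 10596·e^(0.482×3) = 10596·e^1.446 = 44991.5.

44990 frogs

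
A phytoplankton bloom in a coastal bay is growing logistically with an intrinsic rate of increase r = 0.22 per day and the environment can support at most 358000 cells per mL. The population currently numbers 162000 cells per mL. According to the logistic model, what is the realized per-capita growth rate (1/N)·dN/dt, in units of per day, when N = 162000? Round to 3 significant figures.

(1/N)·dN/dt = r(1 − N/K) = 0.22 × (1 − 162000/358000).
= 0.22 × 0.54749 = 0.12045.

0.120 per day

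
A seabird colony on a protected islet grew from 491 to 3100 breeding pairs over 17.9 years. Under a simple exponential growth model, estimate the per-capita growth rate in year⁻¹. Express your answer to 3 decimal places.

0.103 per year

From N(t) = N₀·e^(rt): e^(r·17.9) = 3100/491 = 6.3136.
r·17.9 = ln(6.3136) = 1.8427, so r = 1.8427/17.9 = 0.10294.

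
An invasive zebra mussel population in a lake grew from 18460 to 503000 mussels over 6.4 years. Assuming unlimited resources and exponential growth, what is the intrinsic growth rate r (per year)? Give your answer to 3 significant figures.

0.516 per year

From N(t) = N₀·e^(rt): e^(r·6.4) = 503000/18460 = 27.248.
r·6.4 = ln(27.248) = 3.305, so r = 3.305/6.4 = 0.5164.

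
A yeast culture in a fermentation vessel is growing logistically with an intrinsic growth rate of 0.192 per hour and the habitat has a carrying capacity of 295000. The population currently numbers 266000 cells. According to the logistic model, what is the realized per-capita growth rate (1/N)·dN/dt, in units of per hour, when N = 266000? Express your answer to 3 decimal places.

0.019 per hour

(1/N)·dN/dt = r(1 − N/K) = 0.192 × (1 − 266000/295000).
= 0.192 × 0.098305 = 0.018875.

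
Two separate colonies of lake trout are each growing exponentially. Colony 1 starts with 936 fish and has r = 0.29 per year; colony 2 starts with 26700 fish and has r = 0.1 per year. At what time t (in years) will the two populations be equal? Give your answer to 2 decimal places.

Set 936·e^(0.29t) = 26700·e^(0.1t).
e^((0.29 − 0.1)t) = 26700/936 → e^(0.19·t) = 28.526.
0.19·t = ln(28.526) = 3.3508, so t = 3.3508/0.19 = 17.636.

17.64 years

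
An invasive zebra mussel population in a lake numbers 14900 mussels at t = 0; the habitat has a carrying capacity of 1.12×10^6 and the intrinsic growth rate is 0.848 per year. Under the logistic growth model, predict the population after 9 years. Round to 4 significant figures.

1081000 mussels

A = (K − N₀)/N₀ = (1.12×10^6 − 14900)/14900 = 74.168.
N(t) = K/(1 + A·e^(−rt)) = 1.12×10^6/(1 + 74.168×e^(−0.848×9)).
e^(−7.632) = 0.00048469; denominator = 1 + 74.168×0.00048469 = 1.0359.
N = 1.12×10^6/1.0359 = 1.081135×10^6.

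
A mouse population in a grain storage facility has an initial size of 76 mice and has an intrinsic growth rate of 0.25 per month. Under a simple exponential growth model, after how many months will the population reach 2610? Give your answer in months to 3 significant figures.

Set N₀·e^(rt) = 2610: e^(0.25·t) = 2610/76 = 34.342.
0.25·t = ln(34.342) = 3.5364, so t = 3.5364/0.25 = 14.145.

14.1 months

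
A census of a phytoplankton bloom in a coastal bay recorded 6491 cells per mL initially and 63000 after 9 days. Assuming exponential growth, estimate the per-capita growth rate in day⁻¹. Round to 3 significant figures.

From N(t) = N₀·e^(rt): e^(r·9) = 63000/6491 = 9.7057.
r·9 = ln(9.7057) = 2.2727, so r = 2.2727/9 = 0.25252.

0.253 per day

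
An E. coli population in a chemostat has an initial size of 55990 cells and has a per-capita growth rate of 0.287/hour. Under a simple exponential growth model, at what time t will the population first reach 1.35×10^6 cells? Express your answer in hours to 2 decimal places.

11.09 hours

Set N₀·e^(rt) = 1.35×10^6: e^(0.287·t) = 1.35×10^6/55990 = 24.111.
0.287·t = ln(24.111) = 3.1827, so t = 3.1827/0.287 = 11.09.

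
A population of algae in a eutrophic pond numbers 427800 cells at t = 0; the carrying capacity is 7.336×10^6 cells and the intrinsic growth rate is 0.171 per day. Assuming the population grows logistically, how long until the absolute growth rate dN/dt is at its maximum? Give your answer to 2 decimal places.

16.27 days

Logistic growth is fastest at N = K/2 = 3.668×10^6.
A = (K − N₀)/N₀ = 16.148. Set K/(1 + A·e^(−rt)) = K/2 → A·e^(−rt) = 1.
e^(−0.171t) = 1/16.148 = 0.0619264, so t = ln(16.148)/0.171 = 2.7818/0.171 = 16.268.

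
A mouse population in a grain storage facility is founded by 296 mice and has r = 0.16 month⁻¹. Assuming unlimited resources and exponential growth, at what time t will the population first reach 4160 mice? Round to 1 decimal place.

Set N₀·e^(rt) = 4160: e^(0.16·t) = 4160/296 = 14.054.
0.16·t = ln(14.054) = 2.6429, so t = 2.6429/0.16 = 16.518.

16.5 months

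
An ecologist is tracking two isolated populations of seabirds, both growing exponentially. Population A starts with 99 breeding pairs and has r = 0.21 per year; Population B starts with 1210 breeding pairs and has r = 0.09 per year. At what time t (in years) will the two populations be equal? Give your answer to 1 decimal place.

20.9 years

Set 99·e^(0.21t) = 1210·e^(0.09t).
e^((0.21 − 0.09)t) = 1210/99 → e^(0.12·t) = 12.222.
0.12·t = ln(12.222) = 2.5033, so t = 2.5033/0.12 = 20.86.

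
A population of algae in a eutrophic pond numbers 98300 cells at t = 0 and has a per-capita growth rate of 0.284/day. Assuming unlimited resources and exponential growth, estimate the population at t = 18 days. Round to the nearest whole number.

16317999 cells

N(t) = N₀·e^(rt) = 98300 × e^(0.284×18) = 98300 × e^5.112.
e^5.112 ≈ 166, so N ≈ 98300 × 166 = 1.6318×10^7.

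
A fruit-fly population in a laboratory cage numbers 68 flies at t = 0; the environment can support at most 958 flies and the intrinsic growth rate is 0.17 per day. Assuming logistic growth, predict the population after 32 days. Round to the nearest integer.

A = (K − N₀)/N₀ = (958 − 68)/68 = 13.088.
N(t) = K/(1 + A·e^(−rt)) = 958/(1 + 13.088×e^(−0.17×32)).
e^(−5.44) = 0.0043395; denominator = 1 + 13.088×0.0043395 = 1.0568.
N = 958/1.0568 = 906.513.

907 flies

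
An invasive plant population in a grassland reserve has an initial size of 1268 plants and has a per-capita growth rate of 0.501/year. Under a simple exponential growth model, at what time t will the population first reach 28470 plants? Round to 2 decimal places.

Set N₀·e^(rt) = 28470: e^(0.501·t) = 28470/1268 = 22.453.
0.501·t = ln(22.453) = 3.1114, so t = 3.1114/0.501 = 6.2104.

6.21 years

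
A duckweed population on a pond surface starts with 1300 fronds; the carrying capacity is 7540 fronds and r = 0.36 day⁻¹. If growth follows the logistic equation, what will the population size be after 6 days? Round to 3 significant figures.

A = (K − N₀)/N₀ = (7540 − 1300)/1300 = 4.8.
N(t) = K/(1 + A·e^(−rt)) = 7540/(1 + 4.8×e^(−0.36×6)).
e^(−2.16) = 0.11533; denominator = 1 + 4.8×0.11533 = 1.5536.
N = 7540/1.5536 = 4853.37.

4850 fronds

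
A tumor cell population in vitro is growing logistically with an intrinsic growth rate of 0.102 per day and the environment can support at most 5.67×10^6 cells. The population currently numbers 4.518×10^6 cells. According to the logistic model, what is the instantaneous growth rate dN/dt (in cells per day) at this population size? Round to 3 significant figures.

dN/dt = rN(1 − N/K) = 0.102 × 4.518×10^6 × (1 − 4.518×10^6/5.67×10^6).
1 − 4.518×10^6/5.67×10^6 = 0.20317; dN/dt = 0.102 × 4.518×10^6 × 0.20317 = 93630.

93600 cells per day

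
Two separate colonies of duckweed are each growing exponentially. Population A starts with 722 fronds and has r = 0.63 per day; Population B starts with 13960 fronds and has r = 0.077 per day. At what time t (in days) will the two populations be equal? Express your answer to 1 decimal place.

Set 722·e^(0.63t) = 13960·e^(0.077t).
e^((0.63 − 0.077)t) = 13960/722 → e^(0.553·t) = 19.335.
0.553·t = ln(19.335) = 2.9619, so t = 2.9619/0.553 = 5.3561.

5.4 days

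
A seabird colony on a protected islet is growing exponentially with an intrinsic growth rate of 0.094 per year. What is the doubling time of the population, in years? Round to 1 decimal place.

7.4 years

Doubling time t_d = ln(2)/r = 0.6931/0.094 = 7.3739.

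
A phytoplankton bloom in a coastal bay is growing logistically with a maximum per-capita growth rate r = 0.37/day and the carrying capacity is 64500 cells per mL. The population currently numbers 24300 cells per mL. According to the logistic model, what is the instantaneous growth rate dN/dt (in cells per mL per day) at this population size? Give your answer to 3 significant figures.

dN/dt = rN(1 − N/K) = 0.37 × 24300 × (1 − 24300/64500).
1 − 24300/64500 = 0.62326; dN/dt = 0.37 × 24300 × 0.62326 = 5603.7.

5600 cells per mL per day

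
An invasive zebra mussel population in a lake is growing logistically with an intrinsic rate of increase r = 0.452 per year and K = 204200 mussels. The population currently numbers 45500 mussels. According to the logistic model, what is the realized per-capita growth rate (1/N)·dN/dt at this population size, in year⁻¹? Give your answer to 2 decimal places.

0.35 per year

(1/N)·dN/dt = r(1 − N/K) = 0.452 × (1 − 45500/204200).
= 0.452 × 0.77718 = 0.35129.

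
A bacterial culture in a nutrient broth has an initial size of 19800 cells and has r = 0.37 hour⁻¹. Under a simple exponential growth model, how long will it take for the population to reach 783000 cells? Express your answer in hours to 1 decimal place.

Set N₀·e^(rt) = 783000: e^(0.37·t) = 783000/19800 = 39.545.
0.37·t = ln(39.545) = 3.6775, so t = 3.6775/0.37 = 9.9391.

9.9 hours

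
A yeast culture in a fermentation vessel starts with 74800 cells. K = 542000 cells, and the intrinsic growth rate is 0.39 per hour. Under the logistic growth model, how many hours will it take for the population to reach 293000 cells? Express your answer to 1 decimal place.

A = (K − N₀)/N₀ = (542000 − 74800)/74800 = 6.246.
Solve 542000/(1 + 6.246·e^(−0.39t)) = 293000: 1 + 6.246·e^(−0.39t) = 1.8498, so e^(−0.39t) = 0.13606.
−0.39·t = ln(0.13606) = -1.9947, so t = 1.9947/0.39 = 5.1145.

5.1 hours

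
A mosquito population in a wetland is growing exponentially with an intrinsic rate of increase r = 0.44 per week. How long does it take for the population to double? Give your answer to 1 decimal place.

Doubling time t_d = ln(2)/r = 0.6931/0.44 = 1.5753.

1.6 weeks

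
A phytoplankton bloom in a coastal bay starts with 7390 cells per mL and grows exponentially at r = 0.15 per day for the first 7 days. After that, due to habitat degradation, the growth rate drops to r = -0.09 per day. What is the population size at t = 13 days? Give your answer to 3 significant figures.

Phase 1: N(7) = 7390·e^(0.15×7) = 7390·e^1.05 = 21118.
Phase 2 runs for 13 − 7 = 6 days at r = -0.09.
N(13) = 21118·e^(-0.09×6) = 21118·e^-0.54 = 12306.5.

12300 cells per mL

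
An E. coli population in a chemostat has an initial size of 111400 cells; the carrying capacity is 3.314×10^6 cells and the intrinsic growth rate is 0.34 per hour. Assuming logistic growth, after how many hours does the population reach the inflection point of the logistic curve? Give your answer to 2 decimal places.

Logistic growth is fastest at N = K/2 = 1.657×10^6.
A = (K − N₀)/N₀ = 28.749. Set K/(1 + A·e^(−rt)) = K/2 → A·e^(−rt) = 1.
e^(−0.34t) = 1/28.749 = 0.0347842, so t = ln(28.749)/0.34 = 3.3586/0.34 = 9.8782.

9.88 hours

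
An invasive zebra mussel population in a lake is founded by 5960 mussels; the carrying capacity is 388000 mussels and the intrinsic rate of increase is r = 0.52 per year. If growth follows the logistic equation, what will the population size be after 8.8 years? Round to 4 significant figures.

A = (K − N₀)/N₀ = (388000 − 5960)/5960 = 64.101.
N(t) = K/(1 + A·e^(−rt)) = 388000/(1 + 64.101×e^(−0.52×8.8)).
e^(−4.576) = 0.010296; denominator = 1 + 64.101×0.010296 = 1.66.
N = 388000/1.66 = 233738.

233700 mussels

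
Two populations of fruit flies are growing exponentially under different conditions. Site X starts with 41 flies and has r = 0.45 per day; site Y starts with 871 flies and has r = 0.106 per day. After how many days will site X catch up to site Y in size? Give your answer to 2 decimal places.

Set 41·e^(0.45t) = 871·e^(0.106t).
e^((0.45 − 0.106)t) = 871/41 → e^(0.344·t) = 21.244.
0.344·t = ln(21.244) = 3.0561, so t = 3.0561/0.344 = 8.8839.

8.88 days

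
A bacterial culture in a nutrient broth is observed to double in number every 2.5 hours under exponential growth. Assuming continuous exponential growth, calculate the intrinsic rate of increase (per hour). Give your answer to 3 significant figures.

0.277 per hour

r = ln(2)/t_d = 0.6931/2.5 = 0.27726.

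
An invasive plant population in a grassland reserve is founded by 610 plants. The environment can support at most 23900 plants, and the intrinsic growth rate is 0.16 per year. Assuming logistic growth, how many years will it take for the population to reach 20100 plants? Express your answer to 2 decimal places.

33.18 years

A = (K − N₀)/N₀ = (23900 − 610)/610 = 38.18.
Solve 23900/(1 + 38.18·e^(−0.16t)) = 20100: 1 + 38.18·e^(−0.16t) = 1.1891, so e^(−0.16t) = 0.00495163.
−0.16·t = ln(0.00495163) = -5.308, so t = 5.308/0.16 = 33.175.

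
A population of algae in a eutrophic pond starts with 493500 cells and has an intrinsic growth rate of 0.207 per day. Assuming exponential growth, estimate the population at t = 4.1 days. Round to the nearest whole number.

1153116 cells

N(t) = N₀·e^(rt) = 493500 × e^(0.207×4.1) = 493500 × e^0.8487.
e^0.8487 ≈ 2.3366, so N ≈ 493500 × 2.3366 = 1.153116×10^6.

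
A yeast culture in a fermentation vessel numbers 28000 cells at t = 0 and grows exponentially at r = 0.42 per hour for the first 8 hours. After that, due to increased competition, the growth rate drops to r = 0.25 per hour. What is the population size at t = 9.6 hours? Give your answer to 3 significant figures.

Phase 1: N(8) = 28000·e^(0.42×8) = 28000·e^3.36 = 806097.
Phase 2 runs for 9.6 − 8 = 1.6 hours at r = 0.25.
N(9.6) = 806097·e^(0.25×1.6) = 806097·e^0.4 = 1.202556×10^6.

1200000 cells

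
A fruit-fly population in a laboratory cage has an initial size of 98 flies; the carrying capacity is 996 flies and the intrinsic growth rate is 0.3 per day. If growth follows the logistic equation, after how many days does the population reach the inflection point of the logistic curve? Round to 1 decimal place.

7.4 days

Logistic growth is fastest at N = K/2 = 498.
A = (K − N₀)/N₀ = 9.1633. Set K/(1 + A·e^(−rt)) = K/2 → A·e^(−rt) = 1.
e^(−0.3t) = 1/9.1633 = 0.109131, so t = ln(9.1633)/0.3 = 2.2152/0.3 = 7.384.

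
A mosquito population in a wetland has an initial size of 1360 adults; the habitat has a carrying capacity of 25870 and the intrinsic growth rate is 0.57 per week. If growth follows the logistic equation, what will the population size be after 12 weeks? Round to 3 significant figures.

A = (K − N₀)/N₀ = (25870 − 1360)/1360 = 18.022.
N(t) = K/(1 + A·e^(−rt)) = 25870/(1 + 18.022×e^(−0.57×12)).
e^(−6.84) = 0.0010701; denominator = 1 + 18.022×0.0010701 = 1.0193.
N = 25870/1.0193 = 25380.5.

25400 adults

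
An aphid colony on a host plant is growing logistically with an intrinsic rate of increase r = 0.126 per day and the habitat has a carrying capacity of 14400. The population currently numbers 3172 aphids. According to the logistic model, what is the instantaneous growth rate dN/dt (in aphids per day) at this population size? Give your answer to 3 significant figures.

312 aphids per day

dN/dt = rN(1 − N/K) = 0.126 × 3172 × (1 − 3172/14400).
1 − 3172/14400 = 0.77972; dN/dt = 0.126 × 3172 × 0.77972 = 311.63.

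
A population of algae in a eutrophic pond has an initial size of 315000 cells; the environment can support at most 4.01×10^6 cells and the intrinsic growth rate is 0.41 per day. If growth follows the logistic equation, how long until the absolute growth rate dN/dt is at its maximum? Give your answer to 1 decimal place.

Logistic growth is fastest at N = K/2 = 2.005×10^6.
A = (K − N₀)/N₀ = 11.73. Set K/(1 + A·e^(−rt)) = K/2 → A·e^(−rt) = 1.
e^(−0.41t) = 1/11.73 = 0.0852503, so t = ln(11.73)/0.41 = 2.4622/0.41 = 6.0053.

6.0 days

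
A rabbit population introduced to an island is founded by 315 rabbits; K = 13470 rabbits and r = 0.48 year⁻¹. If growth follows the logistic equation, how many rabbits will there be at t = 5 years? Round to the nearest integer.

A = (K − N₀)/N₀ = (13470 − 315)/315 = 41.762.
N(t) = K/(1 + A·e^(−rt)) = 13470/(1 + 41.762×e^(−0.48×5)).
e^(−2.4) = 0.090718; denominator = 1 + 41.762×0.090718 = 4.7886.
N = 13470/4.7886 = 2812.96.

2813 rabbits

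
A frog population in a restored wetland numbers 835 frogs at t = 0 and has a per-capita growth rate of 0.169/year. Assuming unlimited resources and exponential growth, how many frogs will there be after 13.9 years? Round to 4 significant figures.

N(t) = N₀·e^(rt) = 835 × e^(0.169×13.9) = 835 × e^2.349.
e^2.349 ≈ 10.476, so N ≈ 835 × 10.476 = 8747.57.

8748 frogs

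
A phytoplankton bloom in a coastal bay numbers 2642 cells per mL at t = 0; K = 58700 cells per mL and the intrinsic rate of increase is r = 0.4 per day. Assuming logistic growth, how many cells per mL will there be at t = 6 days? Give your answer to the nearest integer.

20069 cells per mL

A = (K − N₀)/N₀ = (58700 − 2642)/2642 = 21.218.
N(t) = K/(1 + A·e^(−rt)) = 58700/(1 + 21.218×e^(−0.4×6)).
e^(−2.4) = 0.090718; denominator = 1 + 21.218×0.090718 = 2.9249.
N = 58700/2.9249 = 20069.4.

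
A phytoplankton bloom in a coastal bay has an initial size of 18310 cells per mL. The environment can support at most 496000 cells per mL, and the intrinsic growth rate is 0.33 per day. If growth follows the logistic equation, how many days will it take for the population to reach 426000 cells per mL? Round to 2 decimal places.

A = (K − N₀)/N₀ = (496000 − 18310)/18310 = 26.089.
Solve 496000/(1 + 26.089·e^(−0.33t)) = 426000: 1 + 26.089·e^(−0.33t) = 1.1643, so e^(−0.33t) = 0.00629841.
−0.33·t = ln(0.00629841) = -5.0675, so t = 5.0675/0.33 = 15.356.

15.36 days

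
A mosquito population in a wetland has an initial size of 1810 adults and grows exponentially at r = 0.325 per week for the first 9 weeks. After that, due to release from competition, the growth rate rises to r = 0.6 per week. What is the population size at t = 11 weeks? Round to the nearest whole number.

111981 adults

Phase 1: N(9) = 1810·e^(0.325×9) = 1810·e^2.925 = 33727.9.
Phase 2 runs for 11 − 9 = 2 weeks at r = 0.6.
N(11) = 33727.9·e^(0.6×2) = 33727.9·e^1.2 = 111981.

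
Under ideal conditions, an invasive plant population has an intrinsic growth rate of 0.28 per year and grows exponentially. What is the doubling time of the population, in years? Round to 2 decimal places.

Doubling time t_d = ln(2)/r = 0.6931/0.28 = 2.4755.

2.48 years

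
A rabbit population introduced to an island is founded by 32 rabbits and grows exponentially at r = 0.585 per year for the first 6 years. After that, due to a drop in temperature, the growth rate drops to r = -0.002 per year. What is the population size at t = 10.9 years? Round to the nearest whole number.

Phase 1: N(6) = 32·e^(0.585×6) = 32·e^3.51 = 1070.34.
Phase 2 runs for 10.9 − 6 = 4.9 years at r = -0.002.
N(10.9) = 1070.34·e^(-0.002×4.9) = 1070.34·e^-0.0098 = 1059.91.

1060 rabbits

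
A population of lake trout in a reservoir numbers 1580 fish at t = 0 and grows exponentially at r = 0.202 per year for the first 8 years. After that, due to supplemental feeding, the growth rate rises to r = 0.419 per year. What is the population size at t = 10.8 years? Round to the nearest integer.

25703 fish

Phase 1: N(8) = 1580·e^(0.202×8) = 1580·e^1.616 = 7952.01.
Phase 2 runs for 10.8 − 8 = 2.8 years at r = 0.419.
N(10.8) = 7952.01·e^(0.419×2.8) = 7952.01·e^1.173 = 25703.4.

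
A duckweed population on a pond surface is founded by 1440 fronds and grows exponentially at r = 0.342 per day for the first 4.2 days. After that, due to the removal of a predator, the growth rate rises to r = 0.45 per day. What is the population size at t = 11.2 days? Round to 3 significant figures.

141000 fronds

Phase 1: N(4.2) = 1440·e^(0.342×4.2) = 1440·e^1.436 = 6055.96.
Phase 2 runs for 11.2 − 4.2 = 7 days at r = 0.45.
N(11.2) = 6055.96·e^(0.45×7) = 6055.96·e^3.15 = 141322.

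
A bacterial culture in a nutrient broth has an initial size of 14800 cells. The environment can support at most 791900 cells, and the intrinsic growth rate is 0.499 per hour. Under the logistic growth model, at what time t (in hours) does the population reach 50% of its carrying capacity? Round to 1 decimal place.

A = (K − N₀)/N₀ = (791900 − 14800)/14800 = 52.507.
Solve 791900/(1 + 52.507·e^(−0.499t)) = 395950: 1 + 52.507·e^(−0.499t) = 2, so e^(−0.499t) = 0.0190452.
−0.499·t = ln(0.0190452) = -3.9609, so t = 3.9609/0.499 = 7.9378.

7.9 hours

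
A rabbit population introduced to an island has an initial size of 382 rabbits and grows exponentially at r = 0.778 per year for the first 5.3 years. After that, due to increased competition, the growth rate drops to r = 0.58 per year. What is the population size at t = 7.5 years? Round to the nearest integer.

Phase 1: N(5.3) = 382·e^(0.778×5.3) = 382·e^4.123 = 23595.7.
Phase 2 runs for 7.5 − 5.3 = 2.2 years at r = 0.58.
N(7.5) = 23595.7·e^(0.58×2.2) = 23595.7·e^1.276 = 84526.5.

84527 rabbits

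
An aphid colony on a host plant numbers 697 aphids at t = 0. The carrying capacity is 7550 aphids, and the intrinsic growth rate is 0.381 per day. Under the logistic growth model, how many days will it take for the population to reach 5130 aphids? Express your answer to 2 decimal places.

A = (K − N₀)/N₀ = (7550 − 697)/697 = 9.8321.
Solve 7550/(1 + 9.8321·e^(−0.381t)) = 5130: 1 + 9.8321·e^(−0.381t) = 1.4717, so e^(−0.381t) = 0.0479789.
−0.381·t = ln(0.0479789) = -3.037, so t = 3.037/0.381 = 7.9711.

7.97 days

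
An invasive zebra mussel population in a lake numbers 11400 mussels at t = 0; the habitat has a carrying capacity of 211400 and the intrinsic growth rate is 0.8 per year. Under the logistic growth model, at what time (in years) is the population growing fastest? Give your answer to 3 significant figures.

Logistic growth is fastest at N = K/2 = 105700.
A = (K − N₀)/N₀ = 17.544. Set K/(1 + A·e^(−rt)) = K/2 → A·e^(−rt) = 1.
e^(−0.8t) = 1/17.544 = 0.057, so t = ln(17.544)/0.8 = 2.8647/0.8 = 3.5809.

3.58 years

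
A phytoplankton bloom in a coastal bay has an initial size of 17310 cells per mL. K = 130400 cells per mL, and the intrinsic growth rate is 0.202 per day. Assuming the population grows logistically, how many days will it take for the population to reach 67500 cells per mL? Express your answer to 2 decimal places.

A = (K − N₀)/N₀ = (130400 − 17310)/17310 = 6.5332.
Solve 130400/(1 + 6.5332·e^(−0.202t)) = 67500: 1 + 6.5332·e^(−0.202t) = 1.9319, so e^(−0.202t) = 0.142633.
−0.202·t = ln(0.142633) = -1.9475, so t = 1.9475/0.202 = 9.641.

9.64 days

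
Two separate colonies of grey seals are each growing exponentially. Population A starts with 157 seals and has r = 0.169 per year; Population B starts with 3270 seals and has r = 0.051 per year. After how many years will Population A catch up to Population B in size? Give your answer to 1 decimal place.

25.7 years

Set 157·e^(0.169t) = 3270·e^(0.051t).
e^((0.169 − 0.051)t) = 3270/157 → e^(0.118·t) = 20.828.
0.118·t = ln(20.828) = 3.0363, so t = 3.0363/0.118 = 25.731.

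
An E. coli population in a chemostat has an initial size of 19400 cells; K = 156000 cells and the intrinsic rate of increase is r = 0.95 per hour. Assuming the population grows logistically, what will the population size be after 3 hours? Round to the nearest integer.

110851 cells

A = (K − N₀)/N₀ = (156000 − 19400)/19400 = 7.0412.
N(t) = K/(1 + A·e^(−rt)) = 156000/(1 + 7.0412×e^(−0.95×3)).
e^(−2.85) = 0.057844; denominator = 1 + 7.0412×0.057844 = 1.4073.
N = 156000/1.4073 = 110851.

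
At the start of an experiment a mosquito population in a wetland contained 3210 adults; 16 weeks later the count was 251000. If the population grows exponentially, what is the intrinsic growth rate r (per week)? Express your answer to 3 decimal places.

From N(t) = N₀·e^(rt): e^(r·16) = 251000/3210 = 78.193.
r·16 = ln(78.193) = 4.3592, so r = 4.3592/16 = 0.27245.

0.272 per week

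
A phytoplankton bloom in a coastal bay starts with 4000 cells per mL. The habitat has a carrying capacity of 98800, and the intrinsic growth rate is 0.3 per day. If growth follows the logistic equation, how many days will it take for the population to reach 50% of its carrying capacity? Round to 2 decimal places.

A = (K − N₀)/N₀ = (98800 − 4000)/4000 = 23.7.
Solve 98800/(1 + 23.7·e^(−0.3t)) = 49400: 1 + 23.7·e^(−0.3t) = 2, so e^(−0.3t) = 0.0421941.
−0.3·t = ln(0.0421941) = -3.1655, so t = 3.1655/0.3 = 10.552.

10.55 days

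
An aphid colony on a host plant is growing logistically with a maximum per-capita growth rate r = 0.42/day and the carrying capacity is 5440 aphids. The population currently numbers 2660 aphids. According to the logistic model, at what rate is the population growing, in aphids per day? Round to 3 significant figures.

dN/dt = rN(1 − N/K) = 0.42 × 2660 × (1 − 2660/5440).
1 − 2660/5440 = 0.51103; dN/dt = 0.42 × 2660 × 0.51103 = 570.92.

571 aphids per day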